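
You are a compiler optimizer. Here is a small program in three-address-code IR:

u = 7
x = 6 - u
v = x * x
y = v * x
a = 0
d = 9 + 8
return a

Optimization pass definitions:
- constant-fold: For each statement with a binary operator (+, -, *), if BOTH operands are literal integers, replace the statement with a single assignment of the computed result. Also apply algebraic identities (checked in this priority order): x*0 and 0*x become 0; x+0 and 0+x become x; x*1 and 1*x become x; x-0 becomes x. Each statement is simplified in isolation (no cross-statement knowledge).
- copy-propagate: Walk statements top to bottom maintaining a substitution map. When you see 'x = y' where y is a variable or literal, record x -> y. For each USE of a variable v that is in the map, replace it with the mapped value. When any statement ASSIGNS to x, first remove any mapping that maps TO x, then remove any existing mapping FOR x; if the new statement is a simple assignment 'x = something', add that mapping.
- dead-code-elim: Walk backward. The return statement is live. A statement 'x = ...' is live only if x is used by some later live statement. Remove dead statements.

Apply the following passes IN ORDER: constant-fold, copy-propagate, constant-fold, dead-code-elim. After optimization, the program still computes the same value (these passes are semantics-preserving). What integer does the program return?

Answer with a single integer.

Initial IR:
  u = 7
  x = 6 - u
  v = x * x
  y = v * x
  a = 0
  d = 9 + 8
  return a
After constant-fold (7 stmts):
  u = 7
  x = 6 - u
  v = x * x
  y = v * x
  a = 0
  d = 17
  return a
After copy-propagate (7 stmts):
  u = 7
  x = 6 - 7
  v = x * x
  y = v * x
  a = 0
  d = 17
  return 0
After constant-fold (7 stmts):
  u = 7
  x = -1
  v = x * x
  y = v * x
  a = 0
  d = 17
  return 0
After dead-code-elim (1 stmts):
  return 0
Evaluate:
  u = 7  =>  u = 7
  x = 6 - u  =>  x = -1
  v = x * x  =>  v = 1
  y = v * x  =>  y = -1
  a = 0  =>  a = 0
  d = 9 + 8  =>  d = 17
  return a = 0

Answer: 0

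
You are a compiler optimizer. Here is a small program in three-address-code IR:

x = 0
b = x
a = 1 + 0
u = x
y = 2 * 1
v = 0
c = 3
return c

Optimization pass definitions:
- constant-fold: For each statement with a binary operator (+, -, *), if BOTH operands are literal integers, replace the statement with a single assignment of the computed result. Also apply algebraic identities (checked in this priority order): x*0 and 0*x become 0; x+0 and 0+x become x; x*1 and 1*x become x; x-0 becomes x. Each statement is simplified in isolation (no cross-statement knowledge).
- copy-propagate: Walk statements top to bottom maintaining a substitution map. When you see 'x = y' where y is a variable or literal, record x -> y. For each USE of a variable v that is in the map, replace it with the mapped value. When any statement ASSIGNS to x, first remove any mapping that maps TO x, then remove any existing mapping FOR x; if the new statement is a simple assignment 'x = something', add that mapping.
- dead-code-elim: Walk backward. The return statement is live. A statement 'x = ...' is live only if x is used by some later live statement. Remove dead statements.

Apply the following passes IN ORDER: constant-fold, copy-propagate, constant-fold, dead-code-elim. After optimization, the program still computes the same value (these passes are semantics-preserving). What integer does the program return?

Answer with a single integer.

Initial IR:
  x = 0
  b = x
  a = 1 + 0
  u = x
  y = 2 * 1
  v = 0
  c = 3
  return c
After constant-fold (8 stmts):
  x = 0
  b = x
  a = 1
  u = x
  y = 2
  v = 0
  c = 3
  return c
After copy-propagate (8 stmts):
  x = 0
  b = 0
  a = 1
  u = 0
  y = 2
  v = 0
  c = 3
  return 3
After constant-fold (8 stmts):
  x = 0
  b = 0
  a = 1
  u = 0
  y = 2
  v = 0
  c = 3
  return 3
After dead-code-elim (1 stmts):
  return 3
Evaluate:
  x = 0  =>  x = 0
  b = x  =>  b = 0
  a = 1 + 0  =>  a = 1
  u = x  =>  u = 0
  y = 2 * 1  =>  y = 2
  v = 0  =>  v = 0
  c = 3  =>  c = 3
  return c = 3

Answer: 3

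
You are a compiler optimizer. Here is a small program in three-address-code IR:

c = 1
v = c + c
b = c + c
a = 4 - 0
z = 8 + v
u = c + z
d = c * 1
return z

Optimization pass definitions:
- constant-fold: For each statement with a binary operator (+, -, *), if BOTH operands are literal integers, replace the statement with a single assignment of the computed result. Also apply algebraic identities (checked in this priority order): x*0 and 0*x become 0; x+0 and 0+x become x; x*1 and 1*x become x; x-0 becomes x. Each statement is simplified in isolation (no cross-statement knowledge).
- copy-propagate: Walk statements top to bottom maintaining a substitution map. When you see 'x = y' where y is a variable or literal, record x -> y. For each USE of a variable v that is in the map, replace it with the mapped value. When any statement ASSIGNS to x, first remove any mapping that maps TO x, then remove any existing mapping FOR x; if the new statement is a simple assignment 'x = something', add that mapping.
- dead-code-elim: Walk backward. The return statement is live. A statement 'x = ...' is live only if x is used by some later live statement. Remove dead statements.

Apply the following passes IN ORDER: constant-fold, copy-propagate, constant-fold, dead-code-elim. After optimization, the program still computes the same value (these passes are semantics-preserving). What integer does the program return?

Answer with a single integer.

Initial IR:
  c = 1
  v = c + c
  b = c + c
  a = 4 - 0
  z = 8 + v
  u = c + z
  d = c * 1
  return z
After constant-fold (8 stmts):
  c = 1
  v = c + c
  b = c + c
  a = 4
  z = 8 + v
  u = c + z
  d = c
  return z
After copy-propagate (8 stmts):
  c = 1
  v = 1 + 1
  b = 1 + 1
  a = 4
  z = 8 + v
  u = 1 + z
  d = 1
  return z
After constant-fold (8 stmts):
  c = 1
  v = 2
  b = 2
  a = 4
  z = 8 + v
  u = 1 + z
  d = 1
  return z
After dead-code-elim (3 stmts):
  v = 2
  z = 8 + v
  return z
Evaluate:
  c = 1  =>  c = 1
  v = c + c  =>  v = 2
  b = c + c  =>  b = 2
  a = 4 - 0  =>  a = 4
  z = 8 + v  =>  z = 10
  u = c + z  =>  u = 11
  d = c * 1  =>  d = 1
  return z = 10

Answer: 10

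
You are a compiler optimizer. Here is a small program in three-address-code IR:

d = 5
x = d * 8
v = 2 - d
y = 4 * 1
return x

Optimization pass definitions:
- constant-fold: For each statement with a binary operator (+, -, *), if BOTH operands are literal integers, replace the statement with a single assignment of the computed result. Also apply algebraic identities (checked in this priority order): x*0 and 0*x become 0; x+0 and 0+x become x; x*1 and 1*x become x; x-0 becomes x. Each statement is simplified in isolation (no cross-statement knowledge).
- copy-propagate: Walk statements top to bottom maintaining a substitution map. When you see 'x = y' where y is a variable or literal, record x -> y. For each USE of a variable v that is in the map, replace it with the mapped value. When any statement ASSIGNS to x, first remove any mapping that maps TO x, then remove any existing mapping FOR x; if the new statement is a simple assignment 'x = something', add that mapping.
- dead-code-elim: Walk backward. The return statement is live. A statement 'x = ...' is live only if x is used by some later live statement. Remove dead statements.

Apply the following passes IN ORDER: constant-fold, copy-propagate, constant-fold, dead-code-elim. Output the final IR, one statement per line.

Answer: x = 40
return x

Derivation:
Initial IR:
  d = 5
  x = d * 8
  v = 2 - d
  y = 4 * 1
  return x
After constant-fold (5 stmts):
  d = 5
  x = d * 8
  v = 2 - d
  y = 4
  return x
After copy-propagate (5 stmts):
  d = 5
  x = 5 * 8
  v = 2 - 5
  y = 4
  return x
After constant-fold (5 stmts):
  d = 5
  x = 40
  v = -3
  y = 4
  return x
After dead-code-elim (2 stmts):
  x = 40
  return x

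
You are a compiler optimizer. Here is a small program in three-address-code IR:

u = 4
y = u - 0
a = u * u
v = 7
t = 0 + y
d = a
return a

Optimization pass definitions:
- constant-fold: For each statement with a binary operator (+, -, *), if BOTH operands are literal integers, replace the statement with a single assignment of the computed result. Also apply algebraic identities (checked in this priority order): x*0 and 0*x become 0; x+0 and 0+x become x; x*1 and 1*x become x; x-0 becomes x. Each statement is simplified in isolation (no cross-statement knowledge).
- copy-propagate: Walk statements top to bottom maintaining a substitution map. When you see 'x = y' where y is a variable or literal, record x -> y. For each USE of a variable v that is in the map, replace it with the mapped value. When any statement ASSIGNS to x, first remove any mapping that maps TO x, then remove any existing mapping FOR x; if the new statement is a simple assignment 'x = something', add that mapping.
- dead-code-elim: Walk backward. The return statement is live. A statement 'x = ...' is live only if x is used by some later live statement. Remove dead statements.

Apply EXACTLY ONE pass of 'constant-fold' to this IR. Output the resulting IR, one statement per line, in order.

Answer: u = 4
y = u
a = u * u
v = 7
t = y
d = a
return a

Derivation:
Applying constant-fold statement-by-statement:
  [1] u = 4  (unchanged)
  [2] y = u - 0  -> y = u
  [3] a = u * u  (unchanged)
  [4] v = 7  (unchanged)
  [5] t = 0 + y  -> t = y
  [6] d = a  (unchanged)
  [7] return a  (unchanged)
Result (7 stmts):
  u = 4
  y = u
  a = u * u
  v = 7
  t = y
  d = a
  return a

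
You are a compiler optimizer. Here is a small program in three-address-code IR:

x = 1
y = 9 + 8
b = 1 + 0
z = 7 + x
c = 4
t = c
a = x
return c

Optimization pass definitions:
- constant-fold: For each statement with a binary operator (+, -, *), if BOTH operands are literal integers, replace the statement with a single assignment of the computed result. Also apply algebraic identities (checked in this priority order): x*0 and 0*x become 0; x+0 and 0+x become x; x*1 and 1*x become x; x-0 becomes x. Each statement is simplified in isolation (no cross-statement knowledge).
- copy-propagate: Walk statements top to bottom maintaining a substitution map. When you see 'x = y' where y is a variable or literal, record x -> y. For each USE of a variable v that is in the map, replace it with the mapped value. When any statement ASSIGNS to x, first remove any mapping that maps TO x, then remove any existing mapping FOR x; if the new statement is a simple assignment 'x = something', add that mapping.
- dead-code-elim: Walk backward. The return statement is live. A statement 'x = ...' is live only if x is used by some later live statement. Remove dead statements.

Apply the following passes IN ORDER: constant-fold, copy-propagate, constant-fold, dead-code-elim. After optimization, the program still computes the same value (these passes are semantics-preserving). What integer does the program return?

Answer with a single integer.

Answer: 4

Derivation:
Initial IR:
  x = 1
  y = 9 + 8
  b = 1 + 0
  z = 7 + x
  c = 4
  t = c
  a = x
  return c
After constant-fold (8 stmts):
  x = 1
  y = 17
  b = 1
  z = 7 + x
  c = 4
  t = c
  a = x
  return c
After copy-propagate (8 stmts):
  x = 1
  y = 17
  b = 1
  z = 7 + 1
  c = 4
  t = 4
  a = 1
  return 4
After constant-fold (8 stmts):
  x = 1
  y = 17
  b = 1
  z = 8
  c = 4
  t = 4
  a = 1
  return 4
After dead-code-elim (1 stmts):
  return 4
Evaluate:
  x = 1  =>  x = 1
  y = 9 + 8  =>  y = 17
  b = 1 + 0  =>  b = 1
  z = 7 + x  =>  z = 8
  c = 4  =>  c = 4
  t = c  =>  t = 4
  a = x  =>  a = 1
  return c = 4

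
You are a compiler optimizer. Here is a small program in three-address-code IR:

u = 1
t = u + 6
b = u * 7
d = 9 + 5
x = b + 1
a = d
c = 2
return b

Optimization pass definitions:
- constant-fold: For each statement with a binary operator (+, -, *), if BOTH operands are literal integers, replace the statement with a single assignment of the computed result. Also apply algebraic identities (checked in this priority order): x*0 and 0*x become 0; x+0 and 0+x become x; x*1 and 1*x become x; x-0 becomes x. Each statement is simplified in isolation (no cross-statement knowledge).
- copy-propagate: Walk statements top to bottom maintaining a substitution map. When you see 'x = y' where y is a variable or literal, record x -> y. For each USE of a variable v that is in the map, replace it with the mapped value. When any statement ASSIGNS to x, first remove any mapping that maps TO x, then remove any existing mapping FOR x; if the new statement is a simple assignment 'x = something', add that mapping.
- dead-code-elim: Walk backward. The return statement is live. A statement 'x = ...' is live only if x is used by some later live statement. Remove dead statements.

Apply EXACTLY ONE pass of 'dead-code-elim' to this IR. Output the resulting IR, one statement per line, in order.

Answer: u = 1
b = u * 7
return b

Derivation:
Applying dead-code-elim statement-by-statement:
  [8] return b  -> KEEP (return); live=['b']
  [7] c = 2  -> DEAD (c not live)
  [6] a = d  -> DEAD (a not live)
  [5] x = b + 1  -> DEAD (x not live)
  [4] d = 9 + 5  -> DEAD (d not live)
  [3] b = u * 7  -> KEEP; live=['u']
  [2] t = u + 6  -> DEAD (t not live)
  [1] u = 1  -> KEEP; live=[]
Result (3 stmts):
  u = 1
  b = u * 7
  return b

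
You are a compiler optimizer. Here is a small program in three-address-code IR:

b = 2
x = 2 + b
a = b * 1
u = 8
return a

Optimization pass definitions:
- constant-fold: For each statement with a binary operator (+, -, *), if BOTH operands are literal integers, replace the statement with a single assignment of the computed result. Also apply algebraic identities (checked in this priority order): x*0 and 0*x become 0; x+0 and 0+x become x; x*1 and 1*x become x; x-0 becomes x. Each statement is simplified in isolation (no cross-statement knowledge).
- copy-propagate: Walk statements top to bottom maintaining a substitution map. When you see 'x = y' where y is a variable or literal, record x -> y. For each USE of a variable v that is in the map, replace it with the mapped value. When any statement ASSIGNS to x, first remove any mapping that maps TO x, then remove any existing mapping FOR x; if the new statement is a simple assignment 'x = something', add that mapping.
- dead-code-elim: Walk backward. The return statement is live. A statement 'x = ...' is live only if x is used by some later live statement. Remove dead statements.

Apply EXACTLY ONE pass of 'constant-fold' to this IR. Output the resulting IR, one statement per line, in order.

Applying constant-fold statement-by-statement:
  [1] b = 2  (unchanged)
  [2] x = 2 + b  (unchanged)
  [3] a = b * 1  -> a = b
  [4] u = 8  (unchanged)
  [5] return a  (unchanged)
Result (5 stmts):
  b = 2
  x = 2 + b
  a = b
  u = 8
  return a

Answer: b = 2
x = 2 + b
a = b
u = 8
return a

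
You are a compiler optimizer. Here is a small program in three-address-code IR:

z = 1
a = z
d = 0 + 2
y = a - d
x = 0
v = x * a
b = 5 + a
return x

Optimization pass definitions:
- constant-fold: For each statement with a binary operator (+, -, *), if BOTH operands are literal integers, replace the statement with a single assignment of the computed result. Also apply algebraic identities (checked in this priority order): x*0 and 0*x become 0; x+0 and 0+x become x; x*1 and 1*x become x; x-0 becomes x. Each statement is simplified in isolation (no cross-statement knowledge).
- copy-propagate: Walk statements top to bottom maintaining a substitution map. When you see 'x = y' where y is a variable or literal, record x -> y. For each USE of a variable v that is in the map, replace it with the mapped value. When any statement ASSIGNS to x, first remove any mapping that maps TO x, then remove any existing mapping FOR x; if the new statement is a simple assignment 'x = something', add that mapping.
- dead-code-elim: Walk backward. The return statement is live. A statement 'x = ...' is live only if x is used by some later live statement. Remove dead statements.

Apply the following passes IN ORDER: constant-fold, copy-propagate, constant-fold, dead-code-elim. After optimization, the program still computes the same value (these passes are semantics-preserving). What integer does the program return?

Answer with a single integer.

Answer: 0

Derivation:
Initial IR:
  z = 1
  a = z
  d = 0 + 2
  y = a - d
  x = 0
  v = x * a
  b = 5 + a
  return x
After constant-fold (8 stmts):
  z = 1
  a = z
  d = 2
  y = a - d
  x = 0
  v = x * a
  b = 5 + a
  return x
After copy-propagate (8 stmts):
  z = 1
  a = 1
  d = 2
  y = 1 - 2
  x = 0
  v = 0 * 1
  b = 5 + 1
  return 0
After constant-fold (8 stmts):
  z = 1
  a = 1
  d = 2
  y = -1
  x = 0
  v = 0
  b = 6
  return 0
After dead-code-elim (1 stmts):
  return 0
Evaluate:
  z = 1  =>  z = 1
  a = z  =>  a = 1
  d = 0 + 2  =>  d = 2
  y = a - d  =>  y = -1
  x = 0  =>  x = 0
  v = x * a  =>  v = 0
  b = 5 + a  =>  b = 6
  return x = 0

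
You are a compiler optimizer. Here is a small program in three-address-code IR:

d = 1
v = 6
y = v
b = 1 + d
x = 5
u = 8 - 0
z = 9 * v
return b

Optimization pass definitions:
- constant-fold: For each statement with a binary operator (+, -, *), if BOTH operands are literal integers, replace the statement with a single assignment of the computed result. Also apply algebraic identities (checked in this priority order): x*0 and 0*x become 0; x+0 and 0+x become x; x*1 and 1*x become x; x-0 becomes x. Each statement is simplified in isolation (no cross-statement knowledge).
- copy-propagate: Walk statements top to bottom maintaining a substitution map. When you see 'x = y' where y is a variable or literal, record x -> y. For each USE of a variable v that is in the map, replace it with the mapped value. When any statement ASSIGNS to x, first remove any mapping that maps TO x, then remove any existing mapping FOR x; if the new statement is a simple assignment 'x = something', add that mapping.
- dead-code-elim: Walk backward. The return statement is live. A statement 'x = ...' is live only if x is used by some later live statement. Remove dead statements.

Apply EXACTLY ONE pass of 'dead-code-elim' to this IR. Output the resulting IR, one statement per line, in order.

Answer: d = 1
b = 1 + d
return b

Derivation:
Applying dead-code-elim statement-by-statement:
  [8] return b  -> KEEP (return); live=['b']
  [7] z = 9 * v  -> DEAD (z not live)
  [6] u = 8 - 0  -> DEAD (u not live)
  [5] x = 5  -> DEAD (x not live)
  [4] b = 1 + d  -> KEEP; live=['d']
  [3] y = v  -> DEAD (y not live)
  [2] v = 6  -> DEAD (v not live)
  [1] d = 1  -> KEEP; live=[]
Result (3 stmts):
  d = 1
  b = 1 + d
  return b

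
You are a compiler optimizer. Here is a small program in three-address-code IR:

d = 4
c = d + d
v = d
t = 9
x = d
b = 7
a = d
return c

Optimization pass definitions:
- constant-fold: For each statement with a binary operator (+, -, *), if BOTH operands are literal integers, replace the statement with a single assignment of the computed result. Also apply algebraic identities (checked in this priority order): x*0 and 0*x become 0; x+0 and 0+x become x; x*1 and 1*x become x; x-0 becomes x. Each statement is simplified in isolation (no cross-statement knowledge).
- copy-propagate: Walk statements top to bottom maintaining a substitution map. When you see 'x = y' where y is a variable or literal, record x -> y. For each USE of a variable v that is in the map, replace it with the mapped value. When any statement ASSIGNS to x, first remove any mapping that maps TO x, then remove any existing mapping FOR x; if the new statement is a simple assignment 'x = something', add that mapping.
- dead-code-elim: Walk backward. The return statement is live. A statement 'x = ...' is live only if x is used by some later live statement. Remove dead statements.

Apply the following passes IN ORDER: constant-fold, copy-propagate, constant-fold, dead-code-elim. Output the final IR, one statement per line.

Initial IR:
  d = 4
  c = d + d
  v = d
  t = 9
  x = d
  b = 7
  a = d
  return c
After constant-fold (8 stmts):
  d = 4
  c = d + d
  v = d
  t = 9
  x = d
  b = 7
  a = d
  return c
After copy-propagate (8 stmts):
  d = 4
  c = 4 + 4
  v = 4
  t = 9
  x = 4
  b = 7
  a = 4
  return c
After constant-fold (8 stmts):
  d = 4
  c = 8
  v = 4
  t = 9
  x = 4
  b = 7
  a = 4
  return c
After dead-code-elim (2 stmts):
  c = 8
  return c

Answer: c = 8
return c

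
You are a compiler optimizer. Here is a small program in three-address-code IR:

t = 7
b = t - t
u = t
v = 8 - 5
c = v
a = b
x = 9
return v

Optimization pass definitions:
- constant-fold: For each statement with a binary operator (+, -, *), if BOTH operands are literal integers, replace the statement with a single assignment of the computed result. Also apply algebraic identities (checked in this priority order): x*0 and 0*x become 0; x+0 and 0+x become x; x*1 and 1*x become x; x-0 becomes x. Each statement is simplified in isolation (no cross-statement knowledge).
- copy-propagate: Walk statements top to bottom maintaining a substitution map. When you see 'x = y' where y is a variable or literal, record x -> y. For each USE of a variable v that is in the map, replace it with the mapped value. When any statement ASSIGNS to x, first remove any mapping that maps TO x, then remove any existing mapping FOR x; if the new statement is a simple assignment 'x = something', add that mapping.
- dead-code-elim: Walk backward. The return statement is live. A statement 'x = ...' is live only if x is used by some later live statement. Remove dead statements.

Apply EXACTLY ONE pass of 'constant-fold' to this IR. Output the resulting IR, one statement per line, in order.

Applying constant-fold statement-by-statement:
  [1] t = 7  (unchanged)
  [2] b = t - t  (unchanged)
  [3] u = t  (unchanged)
  [4] v = 8 - 5  -> v = 3
  [5] c = v  (unchanged)
  [6] a = b  (unchanged)
  [7] x = 9  (unchanged)
  [8] return v  (unchanged)
Result (8 stmts):
  t = 7
  b = t - t
  u = t
  v = 3
  c = v
  a = b
  x = 9
  return v

Answer: t = 7
b = t - t
u = t
v = 3
c = v
a = b
x = 9
return v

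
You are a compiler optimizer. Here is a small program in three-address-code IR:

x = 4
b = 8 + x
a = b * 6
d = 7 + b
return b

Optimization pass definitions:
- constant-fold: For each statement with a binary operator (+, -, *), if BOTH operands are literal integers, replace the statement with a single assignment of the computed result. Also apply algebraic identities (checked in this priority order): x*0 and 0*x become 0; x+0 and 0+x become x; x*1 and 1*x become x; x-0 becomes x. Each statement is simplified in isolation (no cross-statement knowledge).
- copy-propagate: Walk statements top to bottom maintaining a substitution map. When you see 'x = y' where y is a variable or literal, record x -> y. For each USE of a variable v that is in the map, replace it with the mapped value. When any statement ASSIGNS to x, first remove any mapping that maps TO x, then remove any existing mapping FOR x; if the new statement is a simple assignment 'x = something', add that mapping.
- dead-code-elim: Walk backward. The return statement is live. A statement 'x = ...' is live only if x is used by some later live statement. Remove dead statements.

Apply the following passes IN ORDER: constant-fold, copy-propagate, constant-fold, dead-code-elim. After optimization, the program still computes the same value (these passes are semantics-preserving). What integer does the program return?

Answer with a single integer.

Initial IR:
  x = 4
  b = 8 + x
  a = b * 6
  d = 7 + b
  return b
After constant-fold (5 stmts):
  x = 4
  b = 8 + x
  a = b * 6
  d = 7 + b
  return b
After copy-propagate (5 stmts):
  x = 4
  b = 8 + 4
  a = b * 6
  d = 7 + b
  return b
After constant-fold (5 stmts):
  x = 4
  b = 12
  a = b * 6
  d = 7 + b
  return b
After dead-code-elim (2 stmts):
  b = 12
  return b
Evaluate:
  x = 4  =>  x = 4
  b = 8 + x  =>  b = 12
  a = b * 6  =>  a = 72
  d = 7 + b  =>  d = 19
  return b = 12

Answer: 12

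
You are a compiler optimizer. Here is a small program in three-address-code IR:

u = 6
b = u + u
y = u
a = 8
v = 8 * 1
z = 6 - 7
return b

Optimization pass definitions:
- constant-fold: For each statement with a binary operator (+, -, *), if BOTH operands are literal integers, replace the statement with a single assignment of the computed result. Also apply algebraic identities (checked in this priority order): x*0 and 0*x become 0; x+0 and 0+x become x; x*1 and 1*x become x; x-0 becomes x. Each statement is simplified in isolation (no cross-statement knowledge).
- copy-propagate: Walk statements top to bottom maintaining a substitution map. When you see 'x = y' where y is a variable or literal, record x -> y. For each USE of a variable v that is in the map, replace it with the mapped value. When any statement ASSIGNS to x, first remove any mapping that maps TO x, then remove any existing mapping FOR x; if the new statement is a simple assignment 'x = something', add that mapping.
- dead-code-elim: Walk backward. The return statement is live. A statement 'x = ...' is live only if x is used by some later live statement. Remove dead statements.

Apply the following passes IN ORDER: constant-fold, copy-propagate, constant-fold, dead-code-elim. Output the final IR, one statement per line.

Answer: b = 12
return b

Derivation:
Initial IR:
  u = 6
  b = u + u
  y = u
  a = 8
  v = 8 * 1
  z = 6 - 7
  return b
After constant-fold (7 stmts):
  u = 6
  b = u + u
  y = u
  a = 8
  v = 8
  z = -1
  return b
After copy-propagate (7 stmts):
  u = 6
  b = 6 + 6
  y = 6
  a = 8
  v = 8
  z = -1
  return b
After constant-fold (7 stmts):
  u = 6
  b = 12
  y = 6
  a = 8
  v = 8
  z = -1
  return b
After dead-code-elim (2 stmts):
  b = 12
  return b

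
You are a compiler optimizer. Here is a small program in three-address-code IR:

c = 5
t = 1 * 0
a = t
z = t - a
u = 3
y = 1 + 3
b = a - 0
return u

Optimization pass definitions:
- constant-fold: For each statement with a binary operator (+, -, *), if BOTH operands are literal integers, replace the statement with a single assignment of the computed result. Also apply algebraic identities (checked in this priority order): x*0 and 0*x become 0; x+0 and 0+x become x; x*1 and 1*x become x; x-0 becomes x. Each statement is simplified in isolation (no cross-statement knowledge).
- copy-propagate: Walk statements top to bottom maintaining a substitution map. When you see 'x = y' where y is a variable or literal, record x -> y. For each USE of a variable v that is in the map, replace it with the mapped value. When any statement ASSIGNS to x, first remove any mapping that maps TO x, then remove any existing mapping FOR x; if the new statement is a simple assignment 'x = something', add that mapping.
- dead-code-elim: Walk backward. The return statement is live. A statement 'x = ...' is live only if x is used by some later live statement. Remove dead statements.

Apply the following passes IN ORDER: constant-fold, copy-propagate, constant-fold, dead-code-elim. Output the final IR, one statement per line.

Answer: return 3

Derivation:
Initial IR:
  c = 5
  t = 1 * 0
  a = t
  z = t - a
  u = 3
  y = 1 + 3
  b = a - 0
  return u
After constant-fold (8 stmts):
  c = 5
  t = 0
  a = t
  z = t - a
  u = 3
  y = 4
  b = a
  return u
After copy-propagate (8 stmts):
  c = 5
  t = 0
  a = 0
  z = 0 - 0
  u = 3
  y = 4
  b = 0
  return 3
After constant-fold (8 stmts):
  c = 5
  t = 0
  a = 0
  z = 0
  u = 3
  y = 4
  b = 0
  return 3
After dead-code-elim (1 stmts):
  return 3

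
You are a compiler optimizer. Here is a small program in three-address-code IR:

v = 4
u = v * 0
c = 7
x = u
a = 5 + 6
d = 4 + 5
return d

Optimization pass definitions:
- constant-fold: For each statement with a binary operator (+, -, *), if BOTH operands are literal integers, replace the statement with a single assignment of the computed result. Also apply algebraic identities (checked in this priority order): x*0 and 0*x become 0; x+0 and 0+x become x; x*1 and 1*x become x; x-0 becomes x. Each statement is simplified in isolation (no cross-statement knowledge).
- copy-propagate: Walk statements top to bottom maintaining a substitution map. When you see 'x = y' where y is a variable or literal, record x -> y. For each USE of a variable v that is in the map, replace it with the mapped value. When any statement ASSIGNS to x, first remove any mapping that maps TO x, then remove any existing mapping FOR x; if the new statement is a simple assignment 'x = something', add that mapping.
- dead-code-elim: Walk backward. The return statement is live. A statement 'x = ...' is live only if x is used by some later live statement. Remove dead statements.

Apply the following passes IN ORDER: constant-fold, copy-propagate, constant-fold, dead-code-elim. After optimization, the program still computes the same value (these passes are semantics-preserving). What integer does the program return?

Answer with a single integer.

Initial IR:
  v = 4
  u = v * 0
  c = 7
  x = u
  a = 5 + 6
  d = 4 + 5
  return d
After constant-fold (7 stmts):
  v = 4
  u = 0
  c = 7
  x = u
  a = 11
  d = 9
  return d
After copy-propagate (7 stmts):
  v = 4
  u = 0
  c = 7
  x = 0
  a = 11
  d = 9
  return 9
After constant-fold (7 stmts):
  v = 4
  u = 0
  c = 7
  x = 0
  a = 11
  d = 9
  return 9
After dead-code-elim (1 stmts):
  return 9
Evaluate:
  v = 4  =>  v = 4
  u = v * 0  =>  u = 0
  c = 7  =>  c = 7
  x = u  =>  x = 0
  a = 5 + 6  =>  a = 11
  d = 4 + 5  =>  d = 9
  return d = 9

Answer: 9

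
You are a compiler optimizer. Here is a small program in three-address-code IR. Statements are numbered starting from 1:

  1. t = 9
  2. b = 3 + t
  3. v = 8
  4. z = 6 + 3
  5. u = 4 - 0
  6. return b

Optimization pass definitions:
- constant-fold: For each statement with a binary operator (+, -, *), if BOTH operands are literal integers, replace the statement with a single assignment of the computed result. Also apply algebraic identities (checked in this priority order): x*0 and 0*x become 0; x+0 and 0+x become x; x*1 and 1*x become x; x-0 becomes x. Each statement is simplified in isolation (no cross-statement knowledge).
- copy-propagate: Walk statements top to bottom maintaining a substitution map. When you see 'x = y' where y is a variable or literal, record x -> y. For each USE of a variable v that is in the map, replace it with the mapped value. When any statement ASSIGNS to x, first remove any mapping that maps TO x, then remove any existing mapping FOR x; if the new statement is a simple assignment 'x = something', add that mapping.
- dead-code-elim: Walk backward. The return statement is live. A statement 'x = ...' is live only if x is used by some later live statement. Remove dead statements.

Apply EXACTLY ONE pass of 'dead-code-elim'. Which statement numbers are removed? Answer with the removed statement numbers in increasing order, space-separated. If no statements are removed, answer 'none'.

Backward liveness scan:
Stmt 1 't = 9': KEEP (t is live); live-in = []
Stmt 2 'b = 3 + t': KEEP (b is live); live-in = ['t']
Stmt 3 'v = 8': DEAD (v not in live set ['b'])
Stmt 4 'z = 6 + 3': DEAD (z not in live set ['b'])
Stmt 5 'u = 4 - 0': DEAD (u not in live set ['b'])
Stmt 6 'return b': KEEP (return); live-in = ['b']
Removed statement numbers: [3, 4, 5]
Surviving IR:
  t = 9
  b = 3 + t
  return b

Answer: 3 4 5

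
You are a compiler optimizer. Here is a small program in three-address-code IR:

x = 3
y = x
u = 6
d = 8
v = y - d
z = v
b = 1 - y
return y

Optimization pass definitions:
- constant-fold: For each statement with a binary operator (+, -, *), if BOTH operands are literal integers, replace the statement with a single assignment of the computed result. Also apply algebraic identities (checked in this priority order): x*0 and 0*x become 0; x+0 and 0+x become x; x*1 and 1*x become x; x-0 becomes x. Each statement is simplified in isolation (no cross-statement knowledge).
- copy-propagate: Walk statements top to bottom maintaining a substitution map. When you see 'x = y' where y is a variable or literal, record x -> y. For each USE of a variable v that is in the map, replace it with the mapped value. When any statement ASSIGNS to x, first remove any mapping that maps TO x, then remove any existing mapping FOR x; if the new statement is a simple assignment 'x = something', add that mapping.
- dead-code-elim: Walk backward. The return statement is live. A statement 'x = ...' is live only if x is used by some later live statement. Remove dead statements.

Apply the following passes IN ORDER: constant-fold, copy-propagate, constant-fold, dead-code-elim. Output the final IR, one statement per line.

Initial IR:
  x = 3
  y = x
  u = 6
  d = 8
  v = y - d
  z = v
  b = 1 - y
  return y
After constant-fold (8 stmts):
  x = 3
  y = x
  u = 6
  d = 8
  v = y - d
  z = v
  b = 1 - y
  return y
After copy-propagate (8 stmts):
  x = 3
  y = 3
  u = 6
  d = 8
  v = 3 - 8
  z = v
  b = 1 - 3
  return 3
After constant-fold (8 stmts):
  x = 3
  y = 3
  u = 6
  d = 8
  v = -5
  z = v
  b = -2
  return 3
After dead-code-elim (1 stmts):
  return 3

Answer: return 3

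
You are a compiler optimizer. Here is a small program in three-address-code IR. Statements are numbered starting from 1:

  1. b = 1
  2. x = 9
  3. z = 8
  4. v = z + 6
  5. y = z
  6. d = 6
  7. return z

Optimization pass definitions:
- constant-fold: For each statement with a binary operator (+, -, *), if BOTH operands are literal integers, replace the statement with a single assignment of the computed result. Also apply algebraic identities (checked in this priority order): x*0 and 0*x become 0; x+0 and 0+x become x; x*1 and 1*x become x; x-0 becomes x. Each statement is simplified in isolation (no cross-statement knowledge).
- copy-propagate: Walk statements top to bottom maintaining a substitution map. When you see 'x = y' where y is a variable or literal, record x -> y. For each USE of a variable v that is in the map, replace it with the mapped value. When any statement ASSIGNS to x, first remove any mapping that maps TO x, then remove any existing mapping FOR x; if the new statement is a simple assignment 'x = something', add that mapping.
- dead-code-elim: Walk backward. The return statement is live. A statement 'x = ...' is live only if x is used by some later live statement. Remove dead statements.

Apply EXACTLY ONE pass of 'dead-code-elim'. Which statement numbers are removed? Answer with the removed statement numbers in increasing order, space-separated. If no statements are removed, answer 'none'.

Backward liveness scan:
Stmt 1 'b = 1': DEAD (b not in live set [])
Stmt 2 'x = 9': DEAD (x not in live set [])
Stmt 3 'z = 8': KEEP (z is live); live-in = []
Stmt 4 'v = z + 6': DEAD (v not in live set ['z'])
Stmt 5 'y = z': DEAD (y not in live set ['z'])
Stmt 6 'd = 6': DEAD (d not in live set ['z'])
Stmt 7 'return z': KEEP (return); live-in = ['z']
Removed statement numbers: [1, 2, 4, 5, 6]
Surviving IR:
  z = 8
  return z

Answer: 1 2 4 5 6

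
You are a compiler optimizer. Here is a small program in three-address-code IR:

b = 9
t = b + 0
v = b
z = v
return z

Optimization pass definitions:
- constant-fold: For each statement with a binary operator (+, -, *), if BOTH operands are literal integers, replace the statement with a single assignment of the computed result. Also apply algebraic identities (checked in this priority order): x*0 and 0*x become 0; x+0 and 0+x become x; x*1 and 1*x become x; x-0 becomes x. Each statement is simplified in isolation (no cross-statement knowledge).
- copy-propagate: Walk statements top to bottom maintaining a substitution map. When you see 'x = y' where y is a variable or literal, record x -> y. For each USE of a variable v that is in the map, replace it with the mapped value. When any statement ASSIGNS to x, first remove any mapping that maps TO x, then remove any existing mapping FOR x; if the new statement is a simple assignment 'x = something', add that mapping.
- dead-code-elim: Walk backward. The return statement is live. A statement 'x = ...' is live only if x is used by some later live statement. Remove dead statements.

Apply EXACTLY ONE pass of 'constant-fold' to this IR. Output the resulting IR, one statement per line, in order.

Answer: b = 9
t = b
v = b
z = v
return z

Derivation:
Applying constant-fold statement-by-statement:
  [1] b = 9  (unchanged)
  [2] t = b + 0  -> t = b
  [3] v = b  (unchanged)
  [4] z = v  (unchanged)
  [5] return z  (unchanged)
Result (5 stmts):
  b = 9
  t = b
  v = b
  z = v
  return z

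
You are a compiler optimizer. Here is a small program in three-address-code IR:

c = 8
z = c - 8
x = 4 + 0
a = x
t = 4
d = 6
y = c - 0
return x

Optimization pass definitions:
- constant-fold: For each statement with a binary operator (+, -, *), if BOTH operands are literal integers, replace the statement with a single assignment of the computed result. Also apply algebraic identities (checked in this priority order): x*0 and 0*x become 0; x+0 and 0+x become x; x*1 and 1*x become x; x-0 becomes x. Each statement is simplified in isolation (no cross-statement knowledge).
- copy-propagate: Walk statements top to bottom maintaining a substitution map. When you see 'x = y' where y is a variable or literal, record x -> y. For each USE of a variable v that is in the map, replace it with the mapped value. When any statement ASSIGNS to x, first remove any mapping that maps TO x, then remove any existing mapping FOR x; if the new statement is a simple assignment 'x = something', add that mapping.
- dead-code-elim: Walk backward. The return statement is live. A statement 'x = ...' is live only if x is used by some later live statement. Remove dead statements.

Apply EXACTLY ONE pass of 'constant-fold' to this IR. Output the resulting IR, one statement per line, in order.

Answer: c = 8
z = c - 8
x = 4
a = x
t = 4
d = 6
y = c
return x

Derivation:
Applying constant-fold statement-by-statement:
  [1] c = 8  (unchanged)
  [2] z = c - 8  (unchanged)
  [3] x = 4 + 0  -> x = 4
  [4] a = x  (unchanged)
  [5] t = 4  (unchanged)
  [6] d = 6  (unchanged)
  [7] y = c - 0  -> y = c
  [8] return x  (unchanged)
Result (8 stmts):
  c = 8
  z = c - 8
  x = 4
  a = x
  t = 4
  d = 6
  y = c
  return x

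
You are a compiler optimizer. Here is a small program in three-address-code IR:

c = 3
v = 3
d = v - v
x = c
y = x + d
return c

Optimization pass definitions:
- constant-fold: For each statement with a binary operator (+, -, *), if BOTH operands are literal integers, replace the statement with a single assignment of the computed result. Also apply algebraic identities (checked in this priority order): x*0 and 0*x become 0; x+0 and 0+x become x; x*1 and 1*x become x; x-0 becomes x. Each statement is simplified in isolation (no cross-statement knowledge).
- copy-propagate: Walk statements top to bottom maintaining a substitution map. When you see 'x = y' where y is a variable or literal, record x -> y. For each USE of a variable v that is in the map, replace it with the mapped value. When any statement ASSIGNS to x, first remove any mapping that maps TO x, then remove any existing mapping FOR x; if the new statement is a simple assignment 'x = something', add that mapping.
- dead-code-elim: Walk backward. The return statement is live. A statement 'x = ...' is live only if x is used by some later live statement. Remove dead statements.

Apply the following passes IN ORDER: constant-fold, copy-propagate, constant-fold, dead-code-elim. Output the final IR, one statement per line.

Answer: return 3

Derivation:
Initial IR:
  c = 3
  v = 3
  d = v - v
  x = c
  y = x + d
  return c
After constant-fold (6 stmts):
  c = 3
  v = 3
  d = v - v
  x = c
  y = x + d
  return c
After copy-propagate (6 stmts):
  c = 3
  v = 3
  d = 3 - 3
  x = 3
  y = 3 + d
  return 3
After constant-fold (6 stmts):
  c = 3
  v = 3
  d = 0
  x = 3
  y = 3 + d
  return 3
After dead-code-elim (1 stmts):
  return 3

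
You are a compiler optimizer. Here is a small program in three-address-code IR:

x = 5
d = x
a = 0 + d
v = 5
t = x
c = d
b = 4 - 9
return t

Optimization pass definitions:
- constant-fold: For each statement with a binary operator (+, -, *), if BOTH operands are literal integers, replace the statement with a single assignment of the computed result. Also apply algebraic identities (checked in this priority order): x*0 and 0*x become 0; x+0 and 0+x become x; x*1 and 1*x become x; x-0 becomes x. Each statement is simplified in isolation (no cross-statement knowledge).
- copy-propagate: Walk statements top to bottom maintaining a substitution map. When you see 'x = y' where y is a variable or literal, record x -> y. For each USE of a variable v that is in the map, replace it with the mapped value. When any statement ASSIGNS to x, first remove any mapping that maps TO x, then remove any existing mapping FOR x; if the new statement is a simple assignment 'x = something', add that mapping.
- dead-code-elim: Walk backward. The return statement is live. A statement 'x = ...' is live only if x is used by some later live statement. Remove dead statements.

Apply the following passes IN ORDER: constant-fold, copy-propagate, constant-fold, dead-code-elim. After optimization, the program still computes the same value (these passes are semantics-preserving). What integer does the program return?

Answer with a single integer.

Answer: 5

Derivation:
Initial IR:
  x = 5
  d = x
  a = 0 + d
  v = 5
  t = x
  c = d
  b = 4 - 9
  return t
After constant-fold (8 stmts):
  x = 5
  d = x
  a = d
  v = 5
  t = x
  c = d
  b = -5
  return t
After copy-propagate (8 stmts):
  x = 5
  d = 5
  a = 5
  v = 5
  t = 5
  c = 5
  b = -5
  return 5
After constant-fold (8 stmts):
  x = 5
  d = 5
  a = 5
  v = 5
  t = 5
  c = 5
  b = -5
  return 5
After dead-code-elim (1 stmts):
  return 5
Evaluate:
  x = 5  =>  x = 5
  d = x  =>  d = 5
  a = 0 + d  =>  a = 5
  v = 5  =>  v = 5
  t = x  =>  t = 5
  c = d  =>  c = 5
  b = 4 - 9  =>  b = -5
  return t = 5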